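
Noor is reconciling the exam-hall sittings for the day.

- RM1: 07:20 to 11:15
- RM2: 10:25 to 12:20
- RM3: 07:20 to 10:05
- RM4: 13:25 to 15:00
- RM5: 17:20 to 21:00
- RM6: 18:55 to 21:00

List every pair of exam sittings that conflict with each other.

RM1 & RM2, RM1 & RM3, RM5 & RM6

Sorted by start: RM1, RM3, RM2, RM4, RM5, RM6.
RM3 starts before RM1 ends → RM1 and RM3 overlap.
RM2 starts before RM1 ends → RM1 and RM2 overlap.
RM4 starts after RM1 ends; RM1 is clear from here.
RM2 starts after RM3 ends; RM3 is clear from here.
RM4 starts after RM2 ends; RM2 is clear from here.
RM5 starts after RM4 ends; RM4 is clear from here.
RM6 starts before RM5 ends → RM5 and RM6 overlap.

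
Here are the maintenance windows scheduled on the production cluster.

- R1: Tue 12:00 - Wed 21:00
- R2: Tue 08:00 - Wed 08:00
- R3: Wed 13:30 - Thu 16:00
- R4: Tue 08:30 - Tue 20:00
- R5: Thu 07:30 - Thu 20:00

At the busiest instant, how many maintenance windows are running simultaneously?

Walk through starts and ends in time order (an end at T is processed before a start at T):
Tue 08:00 start R2 → 1
Tue 08:30 start R4 → 2
Tue 12:00 start R1 → 3
Tue 20:00 end R4 → 2
Wed 08:00 end R2 → 1
Wed 13:30 start R3 → 2
Wed 21:00 end R1 → 1
Thu 07:30 start R5 → 2
Thu 16:00 end R3 → 1
Thu 20:00 end R5 → 0
Peak is 3, at Tue 12:00 (R1, R2, R4).

3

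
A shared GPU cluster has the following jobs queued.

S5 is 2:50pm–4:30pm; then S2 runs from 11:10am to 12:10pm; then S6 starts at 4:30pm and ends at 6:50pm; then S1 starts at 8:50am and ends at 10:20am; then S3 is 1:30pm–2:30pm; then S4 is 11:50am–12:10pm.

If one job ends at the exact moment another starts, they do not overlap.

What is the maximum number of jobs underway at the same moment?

Walk through starts and ends in time order (an end at T is processed before a start at T):
8:50am start S1 → 1
10:20am end S1 → 0
11:10am start S2 → 1
11:50am start S4 → 2
12:10pm end S2 → 1
12:10pm end S4 → 0
1:30pm start S3 → 1
2:30pm end S3 → 0
2:50pm start S5 → 1
4:30pm end S5 → 0
4:30pm start S6 → 1
6:50pm end S6 → 0
Peak is 2, at 11:50am (S2, S4).

2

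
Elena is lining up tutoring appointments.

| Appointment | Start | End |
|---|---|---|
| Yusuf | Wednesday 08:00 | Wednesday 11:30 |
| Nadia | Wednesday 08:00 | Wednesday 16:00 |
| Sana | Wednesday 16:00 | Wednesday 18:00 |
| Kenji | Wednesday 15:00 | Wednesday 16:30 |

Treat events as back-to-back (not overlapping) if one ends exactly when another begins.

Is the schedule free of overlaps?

Two intervals overlap when each starts before the other ends.
Sorted by start: Yusuf, Nadia, Kenji, Sana.
Nadia starts before Yusuf ends → Yusuf and Nadia overlap.
That's a conflict, so the schedule is not conflict-free.

No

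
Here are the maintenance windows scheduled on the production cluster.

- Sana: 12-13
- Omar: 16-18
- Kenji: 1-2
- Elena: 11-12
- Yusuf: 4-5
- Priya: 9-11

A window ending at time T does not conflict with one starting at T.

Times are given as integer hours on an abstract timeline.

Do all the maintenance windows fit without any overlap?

Yes

Check each pair: they overlap iff neither finishes before the other starts.
Sorted by start: Kenji, Yusuf, Priya, Elena, Sana, Omar.
Yusuf starts after Kenji ends, so nothing later overlaps Kenji either.
Priya starts after Yusuf ends, so nothing later overlaps Yusuf either.
Elena starts exactly when Priya ends (back-to-back, no overlap), so nothing later overlaps Priya either.
Sana starts exactly when Elena ends (back-to-back, no overlap), so nothing later overlaps Elena either.
Omar starts after Sana ends.
Every pair is clear; the schedule has no overlaps.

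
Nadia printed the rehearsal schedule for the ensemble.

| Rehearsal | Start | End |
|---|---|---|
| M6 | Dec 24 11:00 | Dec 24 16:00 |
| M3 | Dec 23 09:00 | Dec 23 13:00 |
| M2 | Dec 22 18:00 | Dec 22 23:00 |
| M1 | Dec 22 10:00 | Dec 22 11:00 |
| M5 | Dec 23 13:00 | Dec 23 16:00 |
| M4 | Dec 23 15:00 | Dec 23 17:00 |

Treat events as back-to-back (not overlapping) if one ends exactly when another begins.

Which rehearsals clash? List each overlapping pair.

M4 & M5

Sorted by start: M1, M2, M3, M5, M4, M6.
M2 starts after M1 ends — done with M1.
M3 starts after M2 ends — done with M2.
M5 starts exactly when M3 ends (back-to-back, no overlap) — done with M3.
M4 starts before M5 ends → M5 and M4 overlap.
M6 starts after M5 ends.
M6 starts after M4 ends.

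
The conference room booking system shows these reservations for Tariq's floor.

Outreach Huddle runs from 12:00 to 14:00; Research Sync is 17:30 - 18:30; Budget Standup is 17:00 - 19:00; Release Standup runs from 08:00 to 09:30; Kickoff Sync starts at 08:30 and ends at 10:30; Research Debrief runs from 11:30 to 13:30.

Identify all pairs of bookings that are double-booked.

Budget Standup & Research Sync, Kickoff Sync & Release Standup, Outreach Huddle & Research Debrief

Two intervals overlap when each starts before the other ends.
Sorted by start: Release Standup, Kickoff Sync, Research Debrief, Outreach Huddle, Budget Standup, Research Sync.
Kickoff Sync starts before Release Standup ends → Release Standup and Kickoff Sync overlap.
Research Debrief starts after Release Standup ends — done with Release Standup.
Research Debrief starts after Kickoff Sync ends — done with Kickoff Sync.
Outreach Huddle starts before Research Debrief ends → Research Debrief and Outreach Huddle overlap.
Budget Standup starts after Research Debrief ends — done with Research Debrief.
Budget Standup starts after Outreach Huddle ends — done with Outreach Huddle.
Research Sync starts before Budget Standup ends → Budget Standup and Research Sync overlap.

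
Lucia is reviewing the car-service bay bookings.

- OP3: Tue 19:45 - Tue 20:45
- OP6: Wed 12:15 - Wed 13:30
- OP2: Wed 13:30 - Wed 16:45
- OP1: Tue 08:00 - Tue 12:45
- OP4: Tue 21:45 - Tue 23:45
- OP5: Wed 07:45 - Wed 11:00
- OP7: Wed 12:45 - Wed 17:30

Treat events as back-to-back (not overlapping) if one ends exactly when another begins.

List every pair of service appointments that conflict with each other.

OP2 & OP7, OP6 & OP7

Two intervals overlap when each starts before the other ends.
Sorted by start: OP1, OP3, OP4, OP5, OP6, OP7, OP2.
OP3 starts after OP1 ends — done with OP1.
OP4 starts after OP3 ends — done with OP3.
OP5 starts after OP4 ends — done with OP4.
OP6 starts after OP5 ends — done with OP5.
OP7 starts before OP6 ends → OP6 and OP7 overlap.
OP2 starts exactly when OP6 ends (back-to-back, no overlap).
OP2 starts before OP7 ends → OP7 and OP2 overlap.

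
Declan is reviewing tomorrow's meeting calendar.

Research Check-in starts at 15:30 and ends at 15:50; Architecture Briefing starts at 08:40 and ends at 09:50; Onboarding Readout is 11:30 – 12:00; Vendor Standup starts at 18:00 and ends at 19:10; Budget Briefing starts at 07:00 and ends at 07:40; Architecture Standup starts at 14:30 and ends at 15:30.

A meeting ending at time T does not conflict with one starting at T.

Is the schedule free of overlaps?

Yes

Sorted by start: Budget Briefing, Architecture Briefing, Onboarding Readout, Architecture Standup, Research Check-in, Vendor Standup.
Architecture Briefing starts after Budget Briefing ends, so nothing later overlaps Budget Briefing either.
Onboarding Readout starts after Architecture Briefing ends, so nothing later overlaps Architecture Briefing either.
Architecture Standup starts after Onboarding Readout ends, so nothing later overlaps Onboarding Readout either.
Research Check-in starts exactly when Architecture Standup ends (back-to-back, no overlap), so nothing later overlaps Architecture Standup either.
Vendor Standup starts after Research Check-in ends.
Every pair is clear; the schedule has no overlaps.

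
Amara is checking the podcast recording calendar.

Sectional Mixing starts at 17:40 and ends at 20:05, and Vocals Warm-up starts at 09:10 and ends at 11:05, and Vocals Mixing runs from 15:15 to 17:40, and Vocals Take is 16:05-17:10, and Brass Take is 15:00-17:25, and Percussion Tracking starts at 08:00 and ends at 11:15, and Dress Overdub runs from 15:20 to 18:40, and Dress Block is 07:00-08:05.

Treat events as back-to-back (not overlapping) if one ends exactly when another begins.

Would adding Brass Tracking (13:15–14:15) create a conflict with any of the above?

Dress Block: ends 08:05 at or before Brass Tracking starts 13:15 → clear.
Percussion Tracking: ends 11:15 at or before Brass Tracking starts 13:15 → clear.
Vocals Warm-up: ends 11:05 at or before Brass Tracking starts 13:15 → clear.
Brass Take: starts 15:00 at or after Brass Tracking ends 14:15 → clear.
Vocals Mixing: starts 15:15 at or after Brass Tracking ends 14:15 → clear.
Dress Overdub: starts 15:20 at or after Brass Tracking ends 14:15 → clear.
Vocals Take: starts 16:05 at or after Brass Tracking ends 14:15 → clear.
Sectional Mixing: starts 17:40 at or after Brass Tracking ends 14:15 → clear.

No — it doesn't clash with anything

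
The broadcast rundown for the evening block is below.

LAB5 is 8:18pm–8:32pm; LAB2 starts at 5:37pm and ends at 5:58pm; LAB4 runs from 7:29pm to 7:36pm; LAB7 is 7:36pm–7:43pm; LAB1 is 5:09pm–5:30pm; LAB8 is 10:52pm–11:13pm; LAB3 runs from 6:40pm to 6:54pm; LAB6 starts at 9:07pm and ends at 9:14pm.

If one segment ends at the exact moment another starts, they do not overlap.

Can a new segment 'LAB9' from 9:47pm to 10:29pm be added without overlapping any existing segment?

Yes — the slot is free

LAB1: ends 5:30pm at or before LAB9 starts 9:47pm → clear.
LAB2: ends 5:58pm at or before LAB9 starts 9:47pm → clear.
LAB3: ends 6:54pm at or before LAB9 starts 9:47pm → clear.
LAB4: ends 7:36pm at or before LAB9 starts 9:47pm → clear.
LAB7: ends 7:43pm at or before LAB9 starts 9:47pm → clear.
LAB5: ends 8:32pm at or before LAB9 starts 9:47pm → clear.
LAB6: ends 9:14pm at or before LAB9 starts 9:47pm → clear.
LAB8: starts 10:52pm at or after LAB9 ends 10:29pm → clear.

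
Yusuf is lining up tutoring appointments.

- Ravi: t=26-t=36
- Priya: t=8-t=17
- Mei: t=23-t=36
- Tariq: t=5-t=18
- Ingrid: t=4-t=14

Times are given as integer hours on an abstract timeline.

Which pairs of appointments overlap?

Sorted by start: Ingrid, Tariq, Priya, Mei, Ravi.
Tariq starts before Ingrid ends → Ingrid and Tariq overlap.
Priya starts before Ingrid ends → Ingrid and Priya overlap.
Mei starts after Ingrid ends, so Ingrid has no further overlaps.
Priya starts before Tariq ends → Tariq and Priya overlap.
Mei starts after Tariq ends, so Tariq has no further overlaps.
Mei starts after Priya ends, so Priya has no further overlaps.
Ravi starts before Mei ends → Mei and Ravi overlap.

Ingrid & Priya, Ingrid & Tariq, Mei & Ravi, Priya & Tariq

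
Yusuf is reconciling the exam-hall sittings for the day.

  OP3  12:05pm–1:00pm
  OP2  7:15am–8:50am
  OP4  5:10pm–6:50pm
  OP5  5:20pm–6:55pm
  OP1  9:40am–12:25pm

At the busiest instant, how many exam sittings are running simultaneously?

Walk through starts and ends in time order (an end at T is processed before a start at T):
7:15am start OP2 → 1
8:50am end OP2 → 0
9:40am start OP1 → 1
12:05pm start OP3 → 2
12:25pm end OP1 → 1
1:00pm end OP3 → 0
5:10pm start OP4 → 1
5:20pm start OP5 → 2
6:50pm end OP4 → 1
6:55pm end OP5 → 0
Peak is 2, at 12:05pm (OP1, OP3).

2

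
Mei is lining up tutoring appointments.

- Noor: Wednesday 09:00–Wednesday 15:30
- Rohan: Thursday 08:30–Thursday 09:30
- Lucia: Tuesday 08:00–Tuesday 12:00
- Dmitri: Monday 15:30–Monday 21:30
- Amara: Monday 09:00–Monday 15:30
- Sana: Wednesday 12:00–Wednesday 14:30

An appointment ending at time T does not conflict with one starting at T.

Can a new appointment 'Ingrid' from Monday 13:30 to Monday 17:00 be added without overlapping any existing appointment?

No — it overlaps Amara, Dmitri

Amara: starts Monday 09:00 before Ingrid ends Monday 17:00, and ends Monday 15:30 after Ingrid starts Monday 13:30 → overlap.
Dmitri: starts Monday 15:30 before Ingrid ends Monday 17:00, and ends Monday 21:30 after Ingrid starts Monday 13:30 → overlap.
Lucia: starts Tuesday 08:00 at or after Ingrid ends Monday 17:00 → clear.
Noor: starts Wednesday 09:00 at or after Ingrid ends Monday 17:00 → clear.
Sana: starts Wednesday 12:00 at or after Ingrid ends Monday 17:00 → clear.
Rohan: starts Thursday 08:30 at or after Ingrid ends Monday 17:00 → clear.
Ingrid overlaps Amara, Dmitri.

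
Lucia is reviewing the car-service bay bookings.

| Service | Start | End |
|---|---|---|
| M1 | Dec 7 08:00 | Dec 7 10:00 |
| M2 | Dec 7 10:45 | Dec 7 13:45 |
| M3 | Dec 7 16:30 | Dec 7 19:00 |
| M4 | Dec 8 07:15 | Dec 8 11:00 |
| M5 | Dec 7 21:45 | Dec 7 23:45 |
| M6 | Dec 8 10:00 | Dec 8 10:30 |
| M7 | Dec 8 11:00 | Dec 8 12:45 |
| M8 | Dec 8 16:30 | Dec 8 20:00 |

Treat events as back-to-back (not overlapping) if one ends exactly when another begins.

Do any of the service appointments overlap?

Sorted by start: M1, M2, M3, M5, M4, M6, M7, M8.
M2 starts after M1 ends, so nothing later overlaps M1 either.
M3 starts after M2 ends, so nothing later overlaps M2 either.
M5 starts after M3 ends, so nothing later overlaps M3 either.
M4 starts after M5 ends, so nothing later overlaps M5 either.
M6 starts before M4 ends → M4 and M6 overlap.
That's a conflict, so the schedule is not conflict-free.

Yes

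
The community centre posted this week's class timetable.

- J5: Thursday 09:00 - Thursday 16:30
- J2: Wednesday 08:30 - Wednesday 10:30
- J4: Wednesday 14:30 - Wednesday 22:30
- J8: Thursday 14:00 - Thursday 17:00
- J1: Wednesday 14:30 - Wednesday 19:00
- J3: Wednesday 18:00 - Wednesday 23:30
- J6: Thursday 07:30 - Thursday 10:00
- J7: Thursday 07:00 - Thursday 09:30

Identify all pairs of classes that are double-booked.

J1 & J3, J1 & J4, J3 & J4, J5 & J6, J5 & J7, J5 & J8, J6 & J7

Check each pair: they overlap iff neither finishes before the other starts.
Sorted by start: J2, J1, J4, J3, J7, J6, J5, J8.
J1 starts after J2 ends, so nothing later overlaps J2 either.
J4 starts before J1 ends → J1 and J4 overlap.
J3 starts before J1 ends → J1 and J3 overlap.
J7 starts after J1 ends, so nothing later overlaps J1 either.
J3 starts before J4 ends → J4 and J3 overlap.
J7 starts after J4 ends, so nothing later overlaps J4 either.
J7 starts after J3 ends, so nothing later overlaps J3 either.
J6 starts before J7 ends → J7 and J6 overlap.
J5 starts before J7 ends → J7 and J5 overlap.
J8 starts after J7 ends.
J5 starts before J6 ends → J6 and J5 overlap.
J8 starts after J6 ends.
J8 starts before J5 ends → J5 and J8 overlap.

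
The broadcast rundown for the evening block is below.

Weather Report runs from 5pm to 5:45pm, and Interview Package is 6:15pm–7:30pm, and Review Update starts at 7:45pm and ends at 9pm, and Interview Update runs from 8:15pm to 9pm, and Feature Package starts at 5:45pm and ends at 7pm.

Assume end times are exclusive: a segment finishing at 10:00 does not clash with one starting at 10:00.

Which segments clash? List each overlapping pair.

Feature Package & Interview Package, Interview Update & Review Update

Sorted by start: Weather Report, Feature Package, Interview Package, Review Update, Interview Update.
Feature Package starts exactly when Weather Report ends (back-to-back, no overlap); Weather Report is clear from here.
Interview Package starts before Feature Package ends → Feature Package and Interview Package overlap.
Review Update starts after Feature Package ends; Feature Package is clear from here.
Review Update starts after Interview Package ends; Interview Package is clear from here.
Interview Update starts before Review Update ends → Review Update and Interview Update overlap.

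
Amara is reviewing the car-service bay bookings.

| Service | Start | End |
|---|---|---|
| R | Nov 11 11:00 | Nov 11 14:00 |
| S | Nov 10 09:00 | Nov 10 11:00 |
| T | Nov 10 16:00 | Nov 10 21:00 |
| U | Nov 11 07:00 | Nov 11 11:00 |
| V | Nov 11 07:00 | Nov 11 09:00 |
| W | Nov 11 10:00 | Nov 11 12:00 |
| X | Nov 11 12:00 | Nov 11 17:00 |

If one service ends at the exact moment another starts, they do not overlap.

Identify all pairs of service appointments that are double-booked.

R & W, R & X, U & V, U & W

Sorted by start: S, T, U, V, W, R, X.
T starts after S ends, so nothing later overlaps S either.
U starts after T ends, so nothing later overlaps T either.
V starts before U ends → U and V overlap.
W starts before U ends → U and W overlap.
R starts exactly when U ends (back-to-back, no overlap), so nothing later overlaps U either.
W starts after V ends, so nothing later overlaps V either.
R starts before W ends → W and R overlap.
X starts exactly when W ends (back-to-back, no overlap).
X starts before R ends → R and X overlap.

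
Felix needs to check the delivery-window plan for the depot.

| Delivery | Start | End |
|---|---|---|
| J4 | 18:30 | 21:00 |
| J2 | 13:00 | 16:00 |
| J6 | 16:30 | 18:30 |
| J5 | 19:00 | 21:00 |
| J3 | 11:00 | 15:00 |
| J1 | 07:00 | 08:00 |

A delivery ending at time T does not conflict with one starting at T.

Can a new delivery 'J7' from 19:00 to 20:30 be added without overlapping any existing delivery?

J1: ends 08:00 at or before J7 starts 19:00 → clear.
J3: ends 15:00 at or before J7 starts 19:00 → clear.
J2: ends 16:00 at or before J7 starts 19:00 → clear.
J6: ends 18:30 at or before J7 starts 19:00 → clear.
J4: starts 18:30 before J7 ends 20:30, and ends 21:00 after J7 starts 19:00 → overlap.
J5: starts 19:00 before J7 ends 20:30, and ends 21:00 after J7 starts 19:00 → overlap.
J7 overlaps J4, J5.

No — it overlaps J4, J5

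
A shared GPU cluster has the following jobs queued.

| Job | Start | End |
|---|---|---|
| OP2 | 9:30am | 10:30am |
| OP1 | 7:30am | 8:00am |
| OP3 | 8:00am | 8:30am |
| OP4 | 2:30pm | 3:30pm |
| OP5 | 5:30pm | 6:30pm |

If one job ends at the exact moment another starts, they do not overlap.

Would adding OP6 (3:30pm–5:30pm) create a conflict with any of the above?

No — it doesn't clash with anything

OP1: ends 8:00am at or before OP6 starts 3:30pm → clear.
OP3: ends 8:30am at or before OP6 starts 3:30pm → clear.
OP2: ends 10:30am at or before OP6 starts 3:30pm → clear.
OP4: ends 3:30pm at or before OP6 starts 3:30pm → clear.
OP5: starts 5:30pm at or after OP6 ends 5:30pm → clear.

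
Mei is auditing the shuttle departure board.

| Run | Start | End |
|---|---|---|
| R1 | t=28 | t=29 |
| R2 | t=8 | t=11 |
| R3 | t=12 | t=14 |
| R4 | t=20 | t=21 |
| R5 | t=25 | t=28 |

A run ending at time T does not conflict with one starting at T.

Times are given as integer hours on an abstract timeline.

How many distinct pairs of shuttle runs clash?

Two intervals overlap when each starts before the other ends.
Sorted by start: R2, R3, R4, R5, R1.
R3 starts after R2 ends, so R2 has no further overlaps.
R4 starts after R3 ends, so R3 has no further overlaps.
R5 starts after R4 ends, so R4 has no further overlaps.
R1 starts exactly when R5 ends (back-to-back, no overlap).
No pair overlaps.

0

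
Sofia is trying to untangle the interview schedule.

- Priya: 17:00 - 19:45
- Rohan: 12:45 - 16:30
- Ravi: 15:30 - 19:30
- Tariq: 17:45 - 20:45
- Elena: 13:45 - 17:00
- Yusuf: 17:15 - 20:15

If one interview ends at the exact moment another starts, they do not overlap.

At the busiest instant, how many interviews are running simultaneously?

4

Walk through starts and ends in time order (an end at T is processed before a start at T):
12:45 start Rohan → 1
13:45 start Elena → 2
15:30 start Ravi → 3
16:30 end Rohan → 2
17:00 end Elena → 1
17:00 start Priya → 2
17:15 start Yusuf → 3
17:45 start Tariq → 4
19:30 end Ravi → 3
19:45 end Priya → 2
20:15 end Yusuf → 1
20:45 end Tariq → 0
Peak is 4, at 17:45 (Priya, Ravi, Tariq, Yusuf).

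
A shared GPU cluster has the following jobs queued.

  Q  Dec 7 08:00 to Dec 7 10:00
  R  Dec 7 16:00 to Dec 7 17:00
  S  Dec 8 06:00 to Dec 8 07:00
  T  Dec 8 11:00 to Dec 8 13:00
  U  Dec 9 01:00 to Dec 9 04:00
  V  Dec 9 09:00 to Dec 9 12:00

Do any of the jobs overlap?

Two intervals overlap when each starts before the other ends.
Sorted by start: Q, R, S, T, U, V.
R starts after Q ends, so nothing later overlaps Q either.
S starts after R ends, so nothing later overlaps R either.
T starts after S ends, so nothing later overlaps S either.
U starts after T ends, so nothing later overlaps T either.
V starts after U ends.
Every pair is clear; the schedule has no overlaps.

No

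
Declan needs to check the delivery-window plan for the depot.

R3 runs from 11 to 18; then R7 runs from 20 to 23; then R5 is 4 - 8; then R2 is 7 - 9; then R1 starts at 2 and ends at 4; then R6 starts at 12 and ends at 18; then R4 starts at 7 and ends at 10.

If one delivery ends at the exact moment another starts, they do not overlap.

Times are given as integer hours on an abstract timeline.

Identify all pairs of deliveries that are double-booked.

R2 & R4, R2 & R5, R3 & R6, R4 & R5

Sorted by start: R1, R5, R2, R4, R3, R6, R7.
R5 starts exactly when R1 ends (back-to-back, no overlap) — done with R1.
R2 starts before R5 ends → R5 and R2 overlap.
R4 starts before R5 ends → R5 and R4 overlap.
R3 starts after R5 ends — done with R5.
R4 starts before R2 ends → R2 and R4 overlap.
R3 starts after R2 ends — done with R2.
R3 starts after R4 ends — done with R4.
R6 starts before R3 ends → R3 and R6 overlap.
R7 starts after R3 ends.
R7 starts after R6 ends.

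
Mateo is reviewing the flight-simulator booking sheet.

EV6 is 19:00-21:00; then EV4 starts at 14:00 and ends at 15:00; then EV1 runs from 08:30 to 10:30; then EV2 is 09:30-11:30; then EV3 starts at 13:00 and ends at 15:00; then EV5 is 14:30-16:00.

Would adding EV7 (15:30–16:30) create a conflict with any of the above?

EV1: ends 10:30 at or before EV7 starts 15:30 → clear.
EV2: ends 11:30 at or before EV7 starts 15:30 → clear.
EV3: ends 15:00 at or before EV7 starts 15:30 → clear.
EV4: ends 15:00 at or before EV7 starts 15:30 → clear.
EV5: starts 14:30 before EV7 ends 16:30, and ends 16:00 after EV7 starts 15:30 → overlap.
EV6: starts 19:00 at or after EV7 ends 16:30 → clear.
EV7 overlaps EV5.

Yes — it overlaps EV5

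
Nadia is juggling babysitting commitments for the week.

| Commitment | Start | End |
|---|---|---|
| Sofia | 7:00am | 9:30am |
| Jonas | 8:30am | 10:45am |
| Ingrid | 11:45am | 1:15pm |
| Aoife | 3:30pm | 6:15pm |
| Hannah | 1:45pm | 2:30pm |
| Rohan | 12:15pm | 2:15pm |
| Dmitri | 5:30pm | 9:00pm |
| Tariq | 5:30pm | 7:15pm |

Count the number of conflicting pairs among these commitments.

6

Check each pair: they overlap iff neither finishes before the other starts.
Sorted by start: Sofia, Jonas, Ingrid, Rohan, Hannah, Aoife, Dmitri, Tariq.
Jonas starts before Sofia ends → Sofia and Jonas overlap.
Ingrid starts after Sofia ends; Sofia is clear from here.
Ingrid starts after Jonas ends; Jonas is clear from here.
Rohan starts before Ingrid ends → Ingrid and Rohan overlap.
Hannah starts after Ingrid ends; Ingrid is clear from here.
Hannah starts before Rohan ends → Rohan and Hannah overlap.
Aoife starts after Rohan ends; Rohan is clear from here.
Aoife starts after Hannah ends; Hannah is clear from here.
Dmitri starts before Aoife ends → Aoife and Dmitri overlap.
Tariq starts before Aoife ends → Aoife and Tariq overlap.
Tariq starts before Dmitri ends → Dmitri and Tariq overlap.
Overlapping pairs: Aoife & Dmitri, Aoife & Tariq, Dmitri & Tariq, Hannah & Rohan, Ingrid & Rohan, Jonas & Sofia — 6 in total.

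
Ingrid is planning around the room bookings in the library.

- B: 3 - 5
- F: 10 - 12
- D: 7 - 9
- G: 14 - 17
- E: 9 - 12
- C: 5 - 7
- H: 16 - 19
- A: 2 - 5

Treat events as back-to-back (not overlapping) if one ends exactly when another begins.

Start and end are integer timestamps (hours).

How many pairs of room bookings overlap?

Sorted by start: A, B, C, D, E, F, G, H.
B starts before A ends → A and B overlap.
C starts exactly when A ends (back-to-back, no overlap) — done with A.
C starts exactly when B ends (back-to-back, no overlap) — done with B.
D starts exactly when C ends (back-to-back, no overlap) — done with C.
E starts exactly when D ends (back-to-back, no overlap) — done with D.
F starts before E ends → E and F overlap.
G starts after E ends — done with E.
G starts after F ends — done with F.
H starts before G ends → G and H overlap.
Overlapping pairs: A & B, E & F, G & H — 3 in total.

3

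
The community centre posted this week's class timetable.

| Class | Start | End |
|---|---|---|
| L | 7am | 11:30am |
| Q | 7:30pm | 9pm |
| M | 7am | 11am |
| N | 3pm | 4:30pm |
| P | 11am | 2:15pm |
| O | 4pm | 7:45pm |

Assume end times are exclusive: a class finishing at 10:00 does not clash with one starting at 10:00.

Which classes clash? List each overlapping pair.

L & M, L & P, N & O, O & Q

Sorted by start: L, M, P, N, O, Q.
M starts before L ends → L and M overlap.
P starts before L ends → L and P overlap.
N starts after L ends — done with L.
P starts exactly when M ends (back-to-back, no overlap) — done with M.
N starts after P ends — done with P.
O starts before N ends → N and O overlap.
Q starts after N ends.
Q starts before O ends → O and Q overlap.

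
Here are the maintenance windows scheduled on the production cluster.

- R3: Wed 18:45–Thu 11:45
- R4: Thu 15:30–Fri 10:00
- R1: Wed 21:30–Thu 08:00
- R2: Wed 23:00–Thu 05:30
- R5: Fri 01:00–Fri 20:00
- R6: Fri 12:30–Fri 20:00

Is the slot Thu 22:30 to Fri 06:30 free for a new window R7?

No — it overlaps R4, R5

R3: ends Thu 11:45 at or before R7 starts Thu 22:30 → clear.
R1: ends Thu 08:00 at or before R7 starts Thu 22:30 → clear.
R2: ends Thu 05:30 at or before R7 starts Thu 22:30 → clear.
R4: starts Thu 15:30 before R7 ends Fri 06:30, and ends Fri 10:00 after R7 starts Thu 22:30 → overlap.
R5: starts Fri 01:00 before R7 ends Fri 06:30, and ends Fri 20:00 after R7 starts Thu 22:30 → overlap.
R6: starts Fri 12:30 at or after R7 ends Fri 06:30 → clear.
R7 overlaps R4, R5.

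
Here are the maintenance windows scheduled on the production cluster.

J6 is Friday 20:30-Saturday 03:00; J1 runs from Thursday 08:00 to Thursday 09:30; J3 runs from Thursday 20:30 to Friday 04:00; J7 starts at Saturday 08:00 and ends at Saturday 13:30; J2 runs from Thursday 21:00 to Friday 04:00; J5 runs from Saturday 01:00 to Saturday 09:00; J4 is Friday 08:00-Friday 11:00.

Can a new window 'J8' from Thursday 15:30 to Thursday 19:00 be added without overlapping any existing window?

J1: ends Thursday 09:30 at or before J8 starts Thursday 15:30 → clear.
J3: starts Thursday 20:30 at or after J8 ends Thursday 19:00 → clear.
J2: starts Thursday 21:00 at or after J8 ends Thursday 19:00 → clear.
J4: starts Friday 08:00 at or after J8 ends Thursday 19:00 → clear.
J6: starts Friday 20:30 at or after J8 ends Thursday 19:00 → clear.
J5: starts Saturday 01:00 at or after J8 ends Thursday 19:00 → clear.
J7: starts Saturday 08:00 at or after J8 ends Thursday 19:00 → clear.

Yes — the slot is free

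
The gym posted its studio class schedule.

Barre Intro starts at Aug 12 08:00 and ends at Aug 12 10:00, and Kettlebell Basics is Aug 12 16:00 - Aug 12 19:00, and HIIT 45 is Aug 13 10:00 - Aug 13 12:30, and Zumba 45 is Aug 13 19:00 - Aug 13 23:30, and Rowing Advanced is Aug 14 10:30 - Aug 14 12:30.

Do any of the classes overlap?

No

Sorted by start: Barre Intro, Kettlebell Basics, HIIT 45, Zumba 45, Rowing Advanced.
Kettlebell Basics starts after Barre Intro ends, so Barre Intro has no further overlaps.
HIIT 45 starts after Kettlebell Basics ends, so Kettlebell Basics has no further overlaps.
Zumba 45 starts after HIIT 45 ends, so HIIT 45 has no further overlaps.
Rowing Advanced starts after Zumba 45 ends.
Every pair is clear; the schedule has no overlaps.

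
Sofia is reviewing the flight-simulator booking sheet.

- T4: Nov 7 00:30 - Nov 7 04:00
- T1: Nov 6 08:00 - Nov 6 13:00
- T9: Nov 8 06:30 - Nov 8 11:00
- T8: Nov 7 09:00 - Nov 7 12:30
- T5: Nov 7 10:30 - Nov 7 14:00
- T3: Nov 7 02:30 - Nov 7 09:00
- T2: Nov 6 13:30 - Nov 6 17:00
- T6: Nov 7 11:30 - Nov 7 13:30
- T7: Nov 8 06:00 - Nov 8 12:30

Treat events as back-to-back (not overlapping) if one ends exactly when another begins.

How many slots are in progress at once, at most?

3

Walk through starts and ends in time order (an end at T is processed before a start at T):
Nov 6 08:00 start T1 → 1
Nov 6 13:00 end T1 → 0
Nov 6 13:30 start T2 → 1
Nov 6 17:00 end T2 → 0
Nov 7 00:30 start T4 → 1
Nov 7 02:30 start T3 → 2
Nov 7 04:00 end T4 → 1
Nov 7 09:00 end T3 → 0
Nov 7 09:00 start T8 → 1
Nov 7 10:30 start T5 → 2
Nov 7 11:30 start T6 → 3
Nov 7 12:30 end T8 → 2
Nov 7 13:30 end T6 → 1
Nov 7 14:00 end T5 → 0
Nov 8 06:00 start T7 → 1
Nov 8 06:30 start T9 → 2
Nov 8 11:00 end T9 → 1
Nov 8 12:30 end T7 → 0
Peak is 3, at Nov 7 11:30 (T5, T6, T8).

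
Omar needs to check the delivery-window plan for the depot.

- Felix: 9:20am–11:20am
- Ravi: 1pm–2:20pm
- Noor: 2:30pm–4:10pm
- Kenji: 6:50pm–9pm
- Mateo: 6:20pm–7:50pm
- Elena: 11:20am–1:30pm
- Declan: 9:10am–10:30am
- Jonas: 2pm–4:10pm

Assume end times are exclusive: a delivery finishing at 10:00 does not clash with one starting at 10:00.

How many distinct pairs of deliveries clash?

5

Check each pair: they overlap iff neither finishes before the other starts.
Sorted by start: Declan, Felix, Elena, Ravi, Jonas, Noor, Mateo, Kenji.
Felix starts before Declan ends → Declan and Felix overlap.
Elena starts after Declan ends, so Declan has no further overlaps.
Elena starts exactly when Felix ends (back-to-back, no overlap), so Felix has no further overlaps.
Ravi starts before Elena ends → Elena and Ravi overlap.
Jonas starts after Elena ends, so Elena has no further overlaps.
Jonas starts before Ravi ends → Ravi and Jonas overlap.
Noor starts after Ravi ends, so Ravi has no further overlaps.
Noor starts before Jonas ends → Jonas and Noor overlap.
Mateo starts after Jonas ends, so Jonas has no further overlaps.
Mateo starts after Noor ends, so Noor has no further overlaps.
Kenji starts before Mateo ends → Mateo and Kenji overlap.
Overlapping pairs: Declan & Felix, Elena & Ravi, Jonas & Noor, Jonas & Ravi, Kenji & Mateo — 5 in total.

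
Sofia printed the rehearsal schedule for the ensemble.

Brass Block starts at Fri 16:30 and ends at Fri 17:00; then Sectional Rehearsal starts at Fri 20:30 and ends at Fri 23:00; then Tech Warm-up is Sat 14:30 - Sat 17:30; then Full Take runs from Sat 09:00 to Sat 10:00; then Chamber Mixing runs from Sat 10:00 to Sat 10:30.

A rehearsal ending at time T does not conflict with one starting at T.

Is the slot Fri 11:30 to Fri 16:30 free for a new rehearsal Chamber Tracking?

Yes — the slot is free

Brass Block: starts Fri 16:30 at or after Chamber Tracking ends Fri 16:30 → clear.
Sectional Rehearsal: starts Fri 20:30 at or after Chamber Tracking ends Fri 16:30 → clear.
Full Take: starts Sat 09:00 at or after Chamber Tracking ends Fri 16:30 → clear.
Chamber Mixing: starts Sat 10:00 at or after Chamber Tracking ends Fri 16:30 → clear.
Tech Warm-up: starts Sat 14:30 at or after Chamber Tracking ends Fri 16:30 → clear.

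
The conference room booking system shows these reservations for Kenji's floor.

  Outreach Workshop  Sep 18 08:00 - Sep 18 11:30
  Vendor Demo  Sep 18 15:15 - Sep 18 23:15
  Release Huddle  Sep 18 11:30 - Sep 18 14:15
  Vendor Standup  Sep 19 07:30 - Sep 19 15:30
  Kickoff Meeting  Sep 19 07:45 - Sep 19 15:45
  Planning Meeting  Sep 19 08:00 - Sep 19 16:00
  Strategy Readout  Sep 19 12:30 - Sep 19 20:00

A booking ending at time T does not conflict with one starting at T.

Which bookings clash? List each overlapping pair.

Check each pair: they overlap iff neither finishes before the other starts.
Sorted by start: Outreach Workshop, Release Huddle, Vendor Demo, Vendor Standup, Kickoff Meeting, Planning Meeting, Strategy Readout.
Release Huddle starts exactly when Outreach Workshop ends (back-to-back, no overlap), so nothing later overlaps Outreach Workshop either.
Vendor Demo starts after Release Huddle ends, so nothing later overlaps Release Huddle either.
Vendor Standup starts after Vendor Demo ends, so nothing later overlaps Vendor Demo either.
Kickoff Meeting starts before Vendor Standup ends → Vendor Standup and Kickoff Meeting overlap.
Planning Meeting starts before Vendor Standup ends → Vendor Standup and Planning Meeting overlap.
Strategy Readout starts before Vendor Standup ends → Vendor Standup and Strategy Readout overlap.
Planning Meeting starts before Kickoff Meeting ends → Kickoff Meeting and Planning Meeting overlap.
Strategy Readout starts before Kickoff Meeting ends → Kickoff Meeting and Strategy Readout overlap.
Strategy Readout starts before Planning Meeting ends → Planning Meeting and Strategy Readout overlap.

Kickoff Meeting & Planning Meeting, Kickoff Meeting & Strategy Readout, Kickoff Meeting & Vendor Standup, Planning Meeting & Strategy Readout, Planning Meeting & Vendor Standup, Strategy Readout & Vendor Standup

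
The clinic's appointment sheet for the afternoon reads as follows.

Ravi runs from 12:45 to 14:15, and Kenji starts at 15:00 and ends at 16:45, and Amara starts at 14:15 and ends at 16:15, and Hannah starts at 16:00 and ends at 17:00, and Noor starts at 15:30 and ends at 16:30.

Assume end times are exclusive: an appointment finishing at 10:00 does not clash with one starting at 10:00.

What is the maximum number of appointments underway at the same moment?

Walk through starts and ends in time order (an end at T is processed before a start at T):
12:45 start Ravi → 1
14:15 end Ravi → 0
14:15 start Amara → 1
15:00 start Kenji → 2
15:30 start Noor → 3
16:00 start Hannah → 4
16:15 end Amara → 3
16:30 end Noor → 2
16:45 end Kenji → 1
17:00 end Hannah → 0
Peak is 4, at 16:00 (Amara, Hannah, Kenji, Noor).

4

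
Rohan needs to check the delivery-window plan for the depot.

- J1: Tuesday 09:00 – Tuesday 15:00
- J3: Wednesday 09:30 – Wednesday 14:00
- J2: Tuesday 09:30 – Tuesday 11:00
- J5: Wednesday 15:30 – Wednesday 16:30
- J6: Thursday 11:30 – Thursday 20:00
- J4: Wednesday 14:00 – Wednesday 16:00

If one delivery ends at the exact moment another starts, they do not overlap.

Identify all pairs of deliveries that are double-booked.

Sorted by start: J1, J2, J3, J4, J5, J6.
J2 starts before J1 ends → J1 and J2 overlap.
J3 starts after J1 ends; J1 is clear from here.
J3 starts after J2 ends; J2 is clear from here.
J4 starts exactly when J3 ends (back-to-back, no overlap); J3 is clear from here.
J5 starts before J4 ends → J4 and J5 overlap.
J6 starts after J4 ends.
J6 starts after J5 ends.

J1 & J2, J4 & J5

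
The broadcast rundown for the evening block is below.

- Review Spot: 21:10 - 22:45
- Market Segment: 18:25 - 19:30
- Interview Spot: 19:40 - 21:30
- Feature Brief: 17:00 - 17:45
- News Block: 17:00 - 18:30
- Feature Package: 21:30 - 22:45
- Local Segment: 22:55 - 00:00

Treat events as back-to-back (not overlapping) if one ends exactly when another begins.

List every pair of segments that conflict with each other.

Sorted by start: Feature Brief, News Block, Market Segment, Interview Spot, Review Spot, Feature Package, Local Segment.
News Block starts before Feature Brief ends → Feature Brief and News Block overlap.
Market Segment starts after Feature Brief ends, so nothing later overlaps Feature Brief either.
Market Segment starts before News Block ends → News Block and Market Segment overlap.
Interview Spot starts after News Block ends, so nothing later overlaps News Block either.
Interview Spot starts after Market Segment ends, so nothing later overlaps Market Segment either.
Review Spot starts before Interview Spot ends → Interview Spot and Review Spot overlap.
Feature Package starts exactly when Interview Spot ends (back-to-back, no overlap), so nothing later overlaps Interview Spot either.
Feature Package starts before Review Spot ends → Review Spot and Feature Package overlap.
Local Segment starts after Review Spot ends.
Local Segment starts after Feature Package ends.

Feature Brief & News Block, Feature Package & Review Spot, Interview Spot & Review Spot, Market Segment & News Block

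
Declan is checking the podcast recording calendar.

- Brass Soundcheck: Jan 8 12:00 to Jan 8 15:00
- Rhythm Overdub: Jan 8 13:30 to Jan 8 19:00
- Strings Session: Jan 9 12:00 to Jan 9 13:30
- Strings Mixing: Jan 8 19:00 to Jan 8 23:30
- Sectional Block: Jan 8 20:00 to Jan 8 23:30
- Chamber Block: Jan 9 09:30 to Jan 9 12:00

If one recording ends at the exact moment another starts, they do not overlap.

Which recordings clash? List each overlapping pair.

Brass Soundcheck & Rhythm Overdub, Sectional Block & Strings Mixing

Two intervals overlap when each starts before the other ends.
Sorted by start: Brass Soundcheck, Rhythm Overdub, Strings Mixing, Sectional Block, Chamber Block, Strings Session.
Rhythm Overdub starts before Brass Soundcheck ends → Brass Soundcheck and Rhythm Overdub overlap.
Strings Mixing starts after Brass Soundcheck ends; Brass Soundcheck is clear from here.
Strings Mixing starts exactly when Rhythm Overdub ends (back-to-back, no overlap); Rhythm Overdub is clear from here.
Sectional Block starts before Strings Mixing ends → Strings Mixing and Sectional Block overlap.
Chamber Block starts after Strings Mixing ends; Strings Mixing is clear from here.
Chamber Block starts after Sectional Block ends; Sectional Block is clear from here.
Strings Session starts exactly when Chamber Block ends (back-to-back, no overlap).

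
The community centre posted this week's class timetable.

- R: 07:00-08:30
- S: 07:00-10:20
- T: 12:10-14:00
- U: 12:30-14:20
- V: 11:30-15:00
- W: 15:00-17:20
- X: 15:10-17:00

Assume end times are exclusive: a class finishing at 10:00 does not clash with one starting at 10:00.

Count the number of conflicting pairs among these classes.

Check each pair: they overlap iff neither finishes before the other starts.
Sorted by start: R, S, V, T, U, W, X.
S starts before R ends → R and S overlap.
V starts after R ends, so R has no further overlaps.
V starts after S ends, so S has no further overlaps.
T starts before V ends → V and T overlap.
U starts before V ends → V and U overlap.
W starts exactly when V ends (back-to-back, no overlap), so V has no further overlaps.
U starts before T ends → T and U overlap.
W starts after T ends, so T has no further overlaps.
W starts after U ends, so U has no further overlaps.
X starts before W ends → W and X overlap.
Overlapping pairs: R & S, T & U, T & V, U & V, W & X — 5 in total.

5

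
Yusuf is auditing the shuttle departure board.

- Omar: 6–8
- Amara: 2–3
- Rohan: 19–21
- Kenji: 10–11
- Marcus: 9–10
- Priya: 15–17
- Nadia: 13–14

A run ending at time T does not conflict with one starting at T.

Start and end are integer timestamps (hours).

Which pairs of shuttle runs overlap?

none

Sorted by start: Amara, Omar, Marcus, Kenji, Nadia, Priya, Rohan.
Omar starts after Amara ends — done with Amara.
Marcus starts after Omar ends — done with Omar.
Kenji starts exactly when Marcus ends (back-to-back, no overlap) — done with Marcus.
Nadia starts after Kenji ends — done with Kenji.
Priya starts after Nadia ends — done with Nadia.
Rohan starts after Priya ends.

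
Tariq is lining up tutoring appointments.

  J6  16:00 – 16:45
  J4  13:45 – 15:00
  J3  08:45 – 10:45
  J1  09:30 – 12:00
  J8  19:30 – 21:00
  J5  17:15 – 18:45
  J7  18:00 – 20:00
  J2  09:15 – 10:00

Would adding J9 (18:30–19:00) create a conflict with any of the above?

Yes — it overlaps J5, J7

J3: ends 10:45 at or before J9 starts 18:30 → clear.
J2: ends 10:00 at or before J9 starts 18:30 → clear.
J1: ends 12:00 at or before J9 starts 18:30 → clear.
J4: ends 15:00 at or before J9 starts 18:30 → clear.
J6: ends 16:45 at or before J9 starts 18:30 → clear.
J5: starts 17:15 before J9 ends 19:00, and ends 18:45 after J9 starts 18:30 → overlap.
J7: starts 18:00 before J9 ends 19:00, and ends 20:00 after J9 starts 18:30 → overlap.
J8: starts 19:30 at or after J9 ends 19:00 → clear.
J9 overlaps J5, J7.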